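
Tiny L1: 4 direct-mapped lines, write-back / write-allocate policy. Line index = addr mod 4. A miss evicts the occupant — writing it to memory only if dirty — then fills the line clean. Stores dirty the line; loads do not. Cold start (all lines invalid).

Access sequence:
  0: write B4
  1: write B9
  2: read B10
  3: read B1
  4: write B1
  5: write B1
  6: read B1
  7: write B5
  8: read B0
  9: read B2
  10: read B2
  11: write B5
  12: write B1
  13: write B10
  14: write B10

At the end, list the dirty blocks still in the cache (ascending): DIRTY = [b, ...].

0: W B4 -> L0 miss  d=D]
1: W B9 -> L1 miss  d=D]
2: R B10 -> L2 miss  d=-]
3: R B1 -> L1 miss wb->B9  d=-]
4: W B1 -> L1 hit  d=D]
5: W B1 -> L1 hit  d=D]
6: R B1 -> L1 hit  d=D]
7: W B5 -> L1 miss wb->B1  d=D]
8: R B0 -> L0 miss wb->B4  d=-]
9: R B2 -> L2 miss  d=-]
10: R B2 -> L2 hit  d=-]
11: W B5 -> L1 hit  d=D]
12: W B1 -> L1 miss wb->B5  d=D]
13: W B10 -> L2 miss  d=D]
14: W B10 -> L2 hit  d=D]

DIRTY = [1, 10]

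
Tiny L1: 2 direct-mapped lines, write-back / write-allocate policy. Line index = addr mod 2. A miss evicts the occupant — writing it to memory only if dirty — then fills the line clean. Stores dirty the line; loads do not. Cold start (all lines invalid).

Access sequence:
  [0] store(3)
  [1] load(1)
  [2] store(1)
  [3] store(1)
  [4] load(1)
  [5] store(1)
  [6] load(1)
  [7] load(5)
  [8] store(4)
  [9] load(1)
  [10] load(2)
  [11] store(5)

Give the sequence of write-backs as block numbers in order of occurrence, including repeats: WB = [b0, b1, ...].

WB = [3, 1, 4]

  0 | W B3 → L1 miss [D]
  1 | R B1 → L1 miss wb→B3 [-]
  2 | W B1 → L1 hit [D]
  3 | W B1 → L1 hit [D]
  4 | R B1 → L1 hit [D]
  5 | W B1 → L1 hit [D]
  6 | R B1 → L1 hit [D]
  7 | R B5 → L1 miss wb→B1 [-]
  8 | W B4 → L0 miss [D]
  9 | R B1 → L1 miss [-]
  10 | R B2 → L0 miss wb→B4 [-]
  11 | W B5 → L1 miss [D]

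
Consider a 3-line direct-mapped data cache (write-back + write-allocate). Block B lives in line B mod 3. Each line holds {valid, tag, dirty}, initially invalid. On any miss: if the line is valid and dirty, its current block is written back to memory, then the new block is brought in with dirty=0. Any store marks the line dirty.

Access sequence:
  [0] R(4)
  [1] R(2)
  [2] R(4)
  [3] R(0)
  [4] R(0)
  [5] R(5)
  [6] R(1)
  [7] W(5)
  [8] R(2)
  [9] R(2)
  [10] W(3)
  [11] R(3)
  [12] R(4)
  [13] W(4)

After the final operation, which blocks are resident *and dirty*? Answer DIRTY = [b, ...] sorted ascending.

DIRTY = [3, 4]

0: R B4 -> L1 miss  d=-]
1: R B2 -> L2 miss  d=-]
2: R B4 -> L1 hit  d=-]
3: R B0 -> L0 miss  d=-]
4: R B0 -> L0 hit  d=-]
5: R B5 -> L2 miss  d=-]
6: R B1 -> L1 miss  d=-]
7: W B5 -> L2 hit  d=D]
8: R B2 -> L2 miss wb->B5  d=-]
9: R B2 -> L2 hit  d=-]
10: W B3 -> L0 miss  d=D]
11: R B3 -> L0 hit  d=D]
12: R B4 -> L1 miss  d=-]
13: W B4 -> L1 hit  d=D]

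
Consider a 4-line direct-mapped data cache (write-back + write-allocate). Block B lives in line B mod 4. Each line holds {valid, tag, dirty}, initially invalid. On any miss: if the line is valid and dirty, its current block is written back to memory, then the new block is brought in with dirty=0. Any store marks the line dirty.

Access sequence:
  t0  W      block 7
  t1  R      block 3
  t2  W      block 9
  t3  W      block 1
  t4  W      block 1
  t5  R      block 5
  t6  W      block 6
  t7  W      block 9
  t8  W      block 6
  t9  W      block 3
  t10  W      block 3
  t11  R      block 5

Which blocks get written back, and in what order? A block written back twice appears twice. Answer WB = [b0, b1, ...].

WB = [7, 9, 1, 9]

0: W B7 → L3 miss [D]
1: R B3 → L3 miss wb→B7 [-]
2: W B9 → L1 miss [D]
3: W B1 → L1 miss wb→B9 [D]
4: W B1 → L1 hit [D]
5: R B5 → L1 miss wb→B1 [-]
6: W B6 → L2 miss [D]
7: W B9 → L1 miss [D]
8: W B6 → L2 hit [D]
9: W B3 → L3 hit [D]
10: W B3 → L3 hit [D]
11: R B5 → L1 miss wb→B9 [-]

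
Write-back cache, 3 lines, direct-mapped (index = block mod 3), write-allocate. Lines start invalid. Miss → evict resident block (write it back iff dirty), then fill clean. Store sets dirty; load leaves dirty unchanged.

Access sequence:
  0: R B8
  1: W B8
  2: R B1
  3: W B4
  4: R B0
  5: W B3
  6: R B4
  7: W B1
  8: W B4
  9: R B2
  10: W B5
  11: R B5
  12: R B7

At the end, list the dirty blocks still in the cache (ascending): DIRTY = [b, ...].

DIRTY = [3, 5]

  0 | R B8 → L2 miss [-]
  1 | W B8 → L2 hit [D]
  2 | R B1 → L1 miss [-]
  3 | W B4 → L1 miss [D]
  4 | R B0 → L0 miss [-]
  5 | W B3 → L0 miss [D]
  6 | R B4 → L1 hit [D]
  7 | W B1 → L1 miss wb→B4 [D]
  8 | W B4 → L1 miss wb→B1 [D]
  9 | R B2 → L2 miss wb→B8 [-]
  10 | W B5 → L2 miss [D]
  11 | R B5 → L2 hit [D]
  12 | R B7 → L1 miss wb→B4 [-]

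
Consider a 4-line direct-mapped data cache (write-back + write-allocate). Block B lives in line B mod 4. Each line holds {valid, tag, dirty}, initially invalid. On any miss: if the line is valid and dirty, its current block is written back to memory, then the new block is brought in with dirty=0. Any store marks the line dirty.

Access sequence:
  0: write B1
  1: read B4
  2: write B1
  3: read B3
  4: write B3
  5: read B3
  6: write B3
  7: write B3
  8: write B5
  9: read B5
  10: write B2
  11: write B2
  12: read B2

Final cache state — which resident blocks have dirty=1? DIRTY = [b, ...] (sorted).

DIRTY = [2, 3, 5]

  0 | W B1 → L1 miss [D]
  1 | R B4 → L0 miss [-]
  2 | W B1 → L1 hit [D]
  3 | R B3 → L3 miss [-]
  4 | W B3 → L3 hit [D]
  5 | R B3 → L3 hit [D]
  6 | W B3 → L3 hit [D]
  7 | W B3 → L3 hit [D]
  8 | W B5 → L1 miss wb→B1 [D]
  9 | R B5 → L1 hit [D]
  10 | W B2 → L2 miss [D]
  11 | W B2 → L2 hit [D]
  12 | R B2 → L2 hit [D]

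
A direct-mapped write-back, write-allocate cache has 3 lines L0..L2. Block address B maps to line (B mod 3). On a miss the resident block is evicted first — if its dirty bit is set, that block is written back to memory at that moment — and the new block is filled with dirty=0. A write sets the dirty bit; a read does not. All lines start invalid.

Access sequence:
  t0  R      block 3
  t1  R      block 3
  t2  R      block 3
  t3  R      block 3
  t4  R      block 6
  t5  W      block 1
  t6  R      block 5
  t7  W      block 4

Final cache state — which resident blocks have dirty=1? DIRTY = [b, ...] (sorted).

DIRTY = [4]

  0 | R B3 → L0 miss [-]
  1 | R B3 → L0 hit [-]
  2 | R B3 → L0 hit [-]
  3 | R B3 → L0 hit [-]
  4 | R B6 → L0 miss [-]
  5 | W B1 → L1 miss [D]
  6 | R B5 → L2 miss [-]
  7 | W B4 → L1 miss wb→B1 [D]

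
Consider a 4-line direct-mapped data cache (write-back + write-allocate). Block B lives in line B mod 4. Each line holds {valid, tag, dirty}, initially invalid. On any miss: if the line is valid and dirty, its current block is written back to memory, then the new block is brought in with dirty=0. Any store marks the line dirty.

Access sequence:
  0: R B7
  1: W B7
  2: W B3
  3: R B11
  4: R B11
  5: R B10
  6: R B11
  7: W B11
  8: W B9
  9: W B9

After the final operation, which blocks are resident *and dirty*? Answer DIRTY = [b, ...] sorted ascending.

DIRTY = [9, 11]

0: R B7 -> L3 miss  d=-]
1: W B7 -> L3 hit  d=D]
2: W B3 -> L3 miss wb->B7  d=D]
3: R B11 -> L3 miss wb->B3  d=-]
4: R B11 -> L3 hit  d=-]
5: R B10 -> L2 miss  d=-]
6: R B11 -> L3 hit  d=-]
7: W B11 -> L3 hit  d=D]
8: W B9 -> L1 miss  d=D]
9: W B9 -> L1 hit  d=D]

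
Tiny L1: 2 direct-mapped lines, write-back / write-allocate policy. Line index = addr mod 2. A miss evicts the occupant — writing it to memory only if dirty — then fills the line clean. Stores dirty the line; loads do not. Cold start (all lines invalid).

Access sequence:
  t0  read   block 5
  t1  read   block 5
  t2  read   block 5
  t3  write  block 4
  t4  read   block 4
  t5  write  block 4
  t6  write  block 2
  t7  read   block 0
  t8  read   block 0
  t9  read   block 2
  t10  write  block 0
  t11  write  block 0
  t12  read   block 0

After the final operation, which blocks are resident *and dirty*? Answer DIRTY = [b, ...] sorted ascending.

DIRTY = [0]

0: R B5 → L1 miss [-]
1: R B5 → L1 hit [-]
2: R B5 → L1 hit [-]
3: W B4 → L0 miss [D]
4: R B4 → L0 hit [D]
5: W B4 → L0 hit [D]
6: W B2 → L0 miss wb→B4 [D]
7: R B0 → L0 miss wb→B2 [-]
8: R B0 → L0 hit [-]
9: R B2 → L0 miss [-]
10: W B0 → L0 miss [D]
11: W B0 → L0 hit [D]
12: R B0 → L0 hit [D]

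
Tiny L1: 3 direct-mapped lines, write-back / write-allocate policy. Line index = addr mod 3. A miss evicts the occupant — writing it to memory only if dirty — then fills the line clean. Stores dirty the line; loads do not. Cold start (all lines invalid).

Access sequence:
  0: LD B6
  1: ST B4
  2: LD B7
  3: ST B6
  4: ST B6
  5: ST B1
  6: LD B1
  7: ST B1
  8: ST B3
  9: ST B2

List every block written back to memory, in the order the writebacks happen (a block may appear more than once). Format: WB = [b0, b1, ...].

0: R B6 → L0 miss [-]
1: W B4 → L1 miss [D]
2: R B7 → L1 miss wb→B4 [-]
3: W B6 → L0 hit [D]
4: W B6 → L0 hit [D]
5: W B1 → L1 miss [D]
6: R B1 → L1 hit [D]
7: W B1 → L1 hit [D]
8: W B3 → L0 miss wb→B6 [D]
9: W B2 → L2 miss [D]

WB = [4, 6]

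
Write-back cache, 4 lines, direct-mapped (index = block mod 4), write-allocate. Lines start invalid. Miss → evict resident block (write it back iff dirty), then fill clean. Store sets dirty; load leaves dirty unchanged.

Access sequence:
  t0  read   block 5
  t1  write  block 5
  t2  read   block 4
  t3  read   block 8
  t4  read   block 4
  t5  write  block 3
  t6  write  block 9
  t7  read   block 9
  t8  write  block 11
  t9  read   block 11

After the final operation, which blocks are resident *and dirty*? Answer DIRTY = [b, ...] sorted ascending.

0: R B5 -> L1 miss  d=-]
1: W B5 -> L1 hit  d=D]
2: R B4 -> L0 miss  d=-]
3: R B8 -> L0 miss  d=-]
4: R B4 -> L0 miss  d=-]
5: W B3 -> L3 miss  d=D]
6: W B9 -> L1 miss wb->B5  d=D]
7: R B9 -> L1 hit  d=D]
8: W B11 -> L3 miss wb->B3  d=D]
9: R B11 -> L3 hit  d=D]

DIRTY = [9, 11]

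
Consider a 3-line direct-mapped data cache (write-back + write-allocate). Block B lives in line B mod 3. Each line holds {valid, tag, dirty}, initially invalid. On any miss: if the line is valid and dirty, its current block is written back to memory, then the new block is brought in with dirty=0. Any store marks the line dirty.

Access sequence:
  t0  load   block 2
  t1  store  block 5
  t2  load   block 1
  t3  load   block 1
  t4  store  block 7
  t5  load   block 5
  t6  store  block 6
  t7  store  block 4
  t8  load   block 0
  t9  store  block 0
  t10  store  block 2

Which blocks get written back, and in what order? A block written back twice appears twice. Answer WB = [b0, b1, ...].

  0 | R B2 → L2 miss [-]
  1 | W B5 → L2 miss [D]
  2 | R B1 → L1 miss [-]
  3 | R B1 → L1 hit [-]
  4 | W B7 → L1 miss [D]
  5 | R B5 → L2 hit [D]
  6 | W B6 → L0 miss [D]
  7 | W B4 → L1 miss wb→B7 [D]
  8 | R B0 → L0 miss wb→B6 [-]
  9 | W B0 → L0 hit [D]
  10 | W B2 → L2 miss wb→B5 [D]

WB = [7, 6, 5]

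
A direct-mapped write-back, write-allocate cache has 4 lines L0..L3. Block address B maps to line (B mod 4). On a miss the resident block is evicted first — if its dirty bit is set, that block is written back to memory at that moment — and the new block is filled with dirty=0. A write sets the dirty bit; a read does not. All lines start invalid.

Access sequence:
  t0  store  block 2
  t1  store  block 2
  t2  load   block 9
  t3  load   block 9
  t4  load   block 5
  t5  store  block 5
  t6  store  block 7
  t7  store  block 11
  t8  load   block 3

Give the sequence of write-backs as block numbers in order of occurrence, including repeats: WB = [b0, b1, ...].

WB = [7, 11]

0: W B2 → L2 miss [D]
1: W B2 → L2 hit [D]
2: R B9 → L1 miss [-]
3: R B9 → L1 hit [-]
4: R B5 → L1 miss [-]
5: W B5 → L1 hit [D]
6: W B7 → L3 miss [D]
7: W B11 → L3 miss wb→B7 [D]
8: R B3 → L3 miss wb→B11 [-]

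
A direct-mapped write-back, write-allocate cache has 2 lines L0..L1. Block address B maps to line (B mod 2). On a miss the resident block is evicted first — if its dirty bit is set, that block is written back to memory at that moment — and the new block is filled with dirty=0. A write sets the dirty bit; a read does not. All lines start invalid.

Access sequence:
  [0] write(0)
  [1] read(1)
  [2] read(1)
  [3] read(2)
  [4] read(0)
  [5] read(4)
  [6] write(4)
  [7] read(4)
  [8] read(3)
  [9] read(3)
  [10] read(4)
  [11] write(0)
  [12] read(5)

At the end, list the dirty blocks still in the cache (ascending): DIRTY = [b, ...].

  0 | W B0 → L0 miss [D]
  1 | R B1 → L1 miss [-]
  2 | R B1 → L1 hit [-]
  3 | R B2 → L0 miss wb→B0 [-]
  4 | R B0 → L0 miss [-]
  5 | R B4 → L0 miss [-]
  6 | W B4 → L0 hit [D]
  7 | R B4 → L0 hit [D]
  8 | R B3 → L1 miss [-]
  9 | R B3 → L1 hit [-]
  10 | R B4 → L0 hit [D]
  11 | W B0 → L0 miss wb→B4 [D]
  12 | R B5 → L1 miss [-]

DIRTY = [0]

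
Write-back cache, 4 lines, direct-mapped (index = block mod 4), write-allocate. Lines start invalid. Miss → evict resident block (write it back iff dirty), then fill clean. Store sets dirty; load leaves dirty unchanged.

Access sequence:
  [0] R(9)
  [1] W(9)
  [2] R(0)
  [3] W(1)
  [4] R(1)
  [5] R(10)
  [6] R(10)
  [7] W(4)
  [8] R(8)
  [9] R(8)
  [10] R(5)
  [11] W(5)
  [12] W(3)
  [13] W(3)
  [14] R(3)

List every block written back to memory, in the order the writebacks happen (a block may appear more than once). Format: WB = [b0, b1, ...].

WB = [9, 4, 1]

  0 | R B9 → L1 miss [-]
  1 | W B9 → L1 hit [D]
  2 | R B0 → L0 miss [-]
  3 | W B1 → L1 miss wb→B9 [D]
  4 | R B1 → L1 hit [D]
  5 | R B10 → L2 miss [-]
  6 | R B10 → L2 hit [-]
  7 | W B4 → L0 miss [D]
  8 | R B8 → L0 miss wb→B4 [-]
  9 | R B8 → L0 hit [-]
  10 | R B5 → L1 miss wb→B1 [-]
  11 | W B5 → L1 hit [D]
  12 | W B3 → L3 miss [D]
  13 | W B3 → L3 hit [D]
  14 | R B3 → L3 hit [D]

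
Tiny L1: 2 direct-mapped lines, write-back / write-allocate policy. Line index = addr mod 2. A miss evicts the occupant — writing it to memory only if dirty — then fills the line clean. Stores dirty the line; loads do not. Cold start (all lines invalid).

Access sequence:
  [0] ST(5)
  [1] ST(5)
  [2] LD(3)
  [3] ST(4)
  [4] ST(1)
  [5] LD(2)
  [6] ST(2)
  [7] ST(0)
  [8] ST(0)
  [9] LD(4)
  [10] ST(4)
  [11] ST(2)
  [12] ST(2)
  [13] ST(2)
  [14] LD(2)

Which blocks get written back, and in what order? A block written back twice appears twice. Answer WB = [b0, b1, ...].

0: W B5 → L1 miss [D]
1: W B5 → L1 hit [D]
2: R B3 → L1 miss wb→B5 [-]
3: W B4 → L0 miss [D]
4: W B1 → L1 miss [D]
5: R B2 → L0 miss wb→B4 [-]
6: W B2 → L0 hit [D]
7: W B0 → L0 miss wb→B2 [D]
8: W B0 → L0 hit [D]
9: R B4 → L0 miss wb→B0 [-]
10: W B4 → L0 hit [D]
11: W B2 → L0 miss wb→B4 [D]
12: W B2 → L0 hit [D]
13: W B2 → L0 hit [D]
14: R B2 → L0 hit [D]

WB = [5, 4, 2, 0, 4]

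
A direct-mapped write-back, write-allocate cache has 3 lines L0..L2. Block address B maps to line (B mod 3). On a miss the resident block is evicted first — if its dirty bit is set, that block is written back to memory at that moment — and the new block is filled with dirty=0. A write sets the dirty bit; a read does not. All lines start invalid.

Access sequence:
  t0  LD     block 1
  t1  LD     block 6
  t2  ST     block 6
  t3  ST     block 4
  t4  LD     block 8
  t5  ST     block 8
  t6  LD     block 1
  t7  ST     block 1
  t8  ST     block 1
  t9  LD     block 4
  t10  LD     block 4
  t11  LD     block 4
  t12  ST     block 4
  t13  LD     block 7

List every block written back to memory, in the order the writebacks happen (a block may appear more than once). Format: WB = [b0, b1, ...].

  0 | R B1 → L1 miss [-]
  1 | R B6 → L0 miss [-]
  2 | W B6 → L0 hit [D]
  3 | W B4 → L1 miss [D]
  4 | R B8 → L2 miss [-]
  5 | W B8 → L2 hit [D]
  6 | R B1 → L1 miss wb→B4 [-]
  7 | W B1 → L1 hit [D]
  8 | W B1 → L1 hit [D]
  9 | R B4 → L1 miss wb→B1 [-]
  10 | R B4 → L1 hit [-]
  11 | R B4 → L1 hit [-]
  12 | W B4 → L1 hit [D]
  13 | R B7 → L1 miss wb→B4 [-]

WB = [4, 1, 4]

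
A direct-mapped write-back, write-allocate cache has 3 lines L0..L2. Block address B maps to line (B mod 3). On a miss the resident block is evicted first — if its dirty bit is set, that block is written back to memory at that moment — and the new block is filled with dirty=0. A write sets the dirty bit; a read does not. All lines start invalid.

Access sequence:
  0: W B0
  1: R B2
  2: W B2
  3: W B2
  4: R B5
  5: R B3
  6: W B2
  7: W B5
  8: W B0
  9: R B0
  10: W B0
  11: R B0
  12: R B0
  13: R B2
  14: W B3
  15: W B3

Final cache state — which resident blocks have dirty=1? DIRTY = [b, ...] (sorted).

  0 | W B0 → L0 miss [D]
  1 | R B2 → L2 miss [-]
  2 | W B2 → L2 hit [D]
  3 | W B2 → L2 hit [D]
  4 | R B5 → L2 miss wb→B2 [-]
  5 | R B3 → L0 miss wb→B0 [-]
  6 | W B2 → L2 miss [D]
  7 | W B5 → L2 miss wb→B2 [D]
  8 | W B0 → L0 miss [D]
  9 | R B0 → L0 hit [D]
  10 | W B0 → L0 hit [D]
  11 | R B0 → L0 hit [D]
  12 | R B0 → L0 hit [D]
  13 | R B2 → L2 miss wb→B5 [-]
  14 | W B3 → L0 miss wb→B0 [D]
  15 | W B3 → L0 hit [D]

DIRTY = [3]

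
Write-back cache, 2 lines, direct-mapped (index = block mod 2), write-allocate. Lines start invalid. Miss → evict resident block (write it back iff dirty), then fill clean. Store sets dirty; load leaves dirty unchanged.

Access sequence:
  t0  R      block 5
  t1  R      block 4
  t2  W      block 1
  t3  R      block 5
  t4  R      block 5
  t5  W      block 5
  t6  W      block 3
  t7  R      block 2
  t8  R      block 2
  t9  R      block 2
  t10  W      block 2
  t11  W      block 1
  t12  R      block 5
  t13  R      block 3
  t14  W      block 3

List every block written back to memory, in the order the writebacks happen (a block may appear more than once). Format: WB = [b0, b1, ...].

WB = [1, 5, 3, 1]

0: R B5 → L1 miss [-]
1: R B4 → L0 miss [-]
2: W B1 → L1 miss [D]
3: R B5 → L1 miss wb→B1 [-]
4: R B5 → L1 hit [-]
5: W B5 → L1 hit [D]
6: W B3 → L1 miss wb→B5 [D]
7: R B2 → L0 miss [-]
8: R B2 → L0 hit [-]
9: R B2 → L0 hit [-]
10: W B2 → L0 hit [D]
11: W B1 → L1 miss wb→B3 [D]
12: R B5 → L1 miss wb→B1 [-]
13: R B3 → L1 miss [-]
14: W B3 → L1 hit [D]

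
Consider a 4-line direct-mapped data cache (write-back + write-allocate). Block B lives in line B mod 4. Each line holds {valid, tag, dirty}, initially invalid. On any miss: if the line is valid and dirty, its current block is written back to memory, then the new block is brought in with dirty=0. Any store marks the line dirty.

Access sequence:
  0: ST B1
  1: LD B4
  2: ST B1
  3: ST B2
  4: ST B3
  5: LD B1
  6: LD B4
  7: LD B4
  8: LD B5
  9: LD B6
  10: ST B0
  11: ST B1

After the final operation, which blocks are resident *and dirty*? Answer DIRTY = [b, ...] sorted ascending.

0: W B1 → L1 miss [D]
1: R B4 → L0 miss [-]
2: W B1 → L1 hit [D]
3: W B2 → L2 miss [D]
4: W B3 → L3 miss [D]
5: R B1 → L1 hit [D]
6: R B4 → L0 hit [-]
7: R B4 → L0 hit [-]
8: R B5 → L1 miss wb→B1 [-]
9: R B6 → L2 miss wb→B2 [-]
10: W B0 → L0 miss [D]
11: W B1 → L1 miss [D]

DIRTY = [0, 1, 3]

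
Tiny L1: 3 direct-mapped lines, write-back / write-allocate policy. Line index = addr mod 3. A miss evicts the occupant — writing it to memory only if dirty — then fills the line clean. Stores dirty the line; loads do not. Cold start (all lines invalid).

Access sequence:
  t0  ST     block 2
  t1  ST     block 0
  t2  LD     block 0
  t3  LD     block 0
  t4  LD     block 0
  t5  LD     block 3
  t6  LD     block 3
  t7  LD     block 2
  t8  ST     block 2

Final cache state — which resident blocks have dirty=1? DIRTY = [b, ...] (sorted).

0: W B2 → L2 miss [D]
1: W B0 → L0 miss [D]
2: R B0 → L0 hit [D]
3: R B0 → L0 hit [D]
4: R B0 → L0 hit [D]
5: R B3 → L0 miss wb→B0 [-]
6: R B3 → L0 hit [-]
7: R B2 → L2 hit [D]
8: W B2 → L2 hit [D]

DIRTY = [2]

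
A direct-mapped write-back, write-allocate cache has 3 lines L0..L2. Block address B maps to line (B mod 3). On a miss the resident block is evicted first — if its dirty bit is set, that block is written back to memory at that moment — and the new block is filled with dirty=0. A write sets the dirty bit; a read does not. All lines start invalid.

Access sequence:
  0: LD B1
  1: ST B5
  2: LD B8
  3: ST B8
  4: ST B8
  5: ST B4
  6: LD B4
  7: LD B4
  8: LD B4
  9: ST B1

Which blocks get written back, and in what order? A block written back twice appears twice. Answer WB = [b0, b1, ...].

  0 | R B1 → L1 miss [-]
  1 | W B5 → L2 miss [D]
  2 | R B8 → L2 miss wb→B5 [-]
  3 | W B8 → L2 hit [D]
  4 | W B8 → L2 hit [D]
  5 | W B4 → L1 miss [D]
  6 | R B4 → L1 hit [D]
  7 | R B4 → L1 hit [D]
  8 | R B4 → L1 hit [D]
  9 | W B1 → L1 miss wb→B4 [D]

WB = [5, 4]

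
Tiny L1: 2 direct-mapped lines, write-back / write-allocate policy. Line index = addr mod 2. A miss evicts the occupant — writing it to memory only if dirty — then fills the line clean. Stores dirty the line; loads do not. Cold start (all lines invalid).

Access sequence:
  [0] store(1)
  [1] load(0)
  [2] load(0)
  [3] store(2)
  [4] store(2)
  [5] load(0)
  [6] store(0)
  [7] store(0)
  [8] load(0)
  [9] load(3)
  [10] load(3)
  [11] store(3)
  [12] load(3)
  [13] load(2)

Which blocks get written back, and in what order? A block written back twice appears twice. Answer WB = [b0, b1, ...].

0: W B1 -> L1 miss  d=D]
1: R B0 -> L0 miss  d=-]
2: R B0 -> L0 hit  d=-]
3: W B2 -> L0 miss  d=D]
4: W B2 -> L0 hit  d=D]
5: R B0 -> L0 miss wb->B2  d=-]
6: W B0 -> L0 hit  d=D]
7: W B0 -> L0 hit  d=D]
8: R B0 -> L0 hit  d=D]
9: R B3 -> L1 miss wb->B1  d=-]
10: R B3 -> L1 hit  d=-]
11: W B3 -> L1 hit  d=D]
12: R B3 -> L1 hit  d=D]
13: R B2 -> L0 miss wb->B0  d=-]

WB = [2, 1, 0]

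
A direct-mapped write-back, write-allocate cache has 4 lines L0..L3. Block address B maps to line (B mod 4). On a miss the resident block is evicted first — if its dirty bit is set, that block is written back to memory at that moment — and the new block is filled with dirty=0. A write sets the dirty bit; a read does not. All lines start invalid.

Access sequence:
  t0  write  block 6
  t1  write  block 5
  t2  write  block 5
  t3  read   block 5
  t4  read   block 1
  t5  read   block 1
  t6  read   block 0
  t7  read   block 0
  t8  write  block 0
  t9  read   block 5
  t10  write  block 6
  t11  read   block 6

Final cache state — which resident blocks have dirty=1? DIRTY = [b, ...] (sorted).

0: W B6 → L2 miss [D]
1: W B5 → L1 miss [D]
2: W B5 → L1 hit [D]
3: R B5 → L1 hit [D]
4: R B1 → L1 miss wb→B5 [-]
5: R B1 → L1 hit [-]
6: R B0 → L0 miss [-]
7: R B0 → L0 hit [-]
8: W B0 → L0 hit [D]
9: R B5 → L1 miss [-]
10: W B6 → L2 hit [D]
11: R B6 → L2 hit [D]

DIRTY = [0, 6]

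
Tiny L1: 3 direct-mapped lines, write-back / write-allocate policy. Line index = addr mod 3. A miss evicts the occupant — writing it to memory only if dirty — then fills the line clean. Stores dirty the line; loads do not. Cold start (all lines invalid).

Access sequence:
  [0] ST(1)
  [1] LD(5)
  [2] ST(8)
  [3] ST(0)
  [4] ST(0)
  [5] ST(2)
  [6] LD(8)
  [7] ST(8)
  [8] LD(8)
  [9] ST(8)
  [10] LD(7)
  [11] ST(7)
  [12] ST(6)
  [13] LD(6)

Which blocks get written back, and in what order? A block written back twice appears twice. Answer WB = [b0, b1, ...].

WB = [8, 2, 1, 0]

0: W B1 → L1 miss [D]
1: R B5 → L2 miss [-]
2: W B8 → L2 miss [D]
3: W B0 → L0 miss [D]
4: W B0 → L0 hit [D]
5: W B2 → L2 miss wb→B8 [D]
6: R B8 → L2 miss wb→B2 [-]
7: W B8 → L2 hit [D]
8: R B8 → L2 hit [D]
9: W B8 → L2 hit [D]
10: R B7 → L1 miss wb→B1 [-]
11: W B7 → L1 hit [D]
12: W B6 → L0 miss wb→B0 [D]
13: R B6 → L0 hit [D]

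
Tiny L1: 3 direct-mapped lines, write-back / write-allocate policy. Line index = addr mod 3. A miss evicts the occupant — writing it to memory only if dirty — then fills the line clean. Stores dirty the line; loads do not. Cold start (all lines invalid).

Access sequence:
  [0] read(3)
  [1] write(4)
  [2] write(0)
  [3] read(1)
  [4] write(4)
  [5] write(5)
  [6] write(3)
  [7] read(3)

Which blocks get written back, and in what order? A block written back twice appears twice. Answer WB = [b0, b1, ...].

0: R B3 → L0 miss [-]
1: W B4 → L1 miss [D]
2: W B0 → L0 miss [D]
3: R B1 → L1 miss wb→B4 [-]
4: W B4 → L1 miss [D]
5: W B5 → L2 miss [D]
6: W B3 → L0 miss wb→B0 [D]
7: R B3 → L0 hit [D]

WB = [4, 0]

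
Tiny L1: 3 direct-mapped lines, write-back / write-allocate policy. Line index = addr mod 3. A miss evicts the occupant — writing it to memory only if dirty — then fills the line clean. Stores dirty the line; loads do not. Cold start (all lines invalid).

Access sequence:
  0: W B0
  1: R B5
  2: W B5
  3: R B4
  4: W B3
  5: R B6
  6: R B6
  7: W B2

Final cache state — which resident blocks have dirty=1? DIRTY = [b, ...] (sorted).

  0 | W B0 → L0 miss [D]
  1 | R B5 → L2 miss [-]
  2 | W B5 → L2 hit [D]
  3 | R B4 → L1 miss [-]
  4 | W B3 → L0 miss wb→B0 [D]
  5 | R B6 → L0 miss wb→B3 [-]
  6 | R B6 → L0 hit [-]
  7 | W B2 → L2 miss wb→B5 [D]

DIRTY = [2]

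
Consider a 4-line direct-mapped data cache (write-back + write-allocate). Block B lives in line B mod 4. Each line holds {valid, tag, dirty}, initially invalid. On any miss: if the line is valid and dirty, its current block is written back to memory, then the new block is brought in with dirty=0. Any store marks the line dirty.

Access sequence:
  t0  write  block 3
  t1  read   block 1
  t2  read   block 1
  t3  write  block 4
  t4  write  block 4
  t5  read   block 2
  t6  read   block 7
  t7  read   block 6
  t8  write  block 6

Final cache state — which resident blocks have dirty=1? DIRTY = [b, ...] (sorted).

DIRTY = [4, 6]

  0 | W B3 → L3 miss [D]
  1 | R B1 → L1 miss [-]
  2 | R B1 → L1 hit [-]
  3 | W B4 → L0 miss [D]
  4 | W B4 → L0 hit [D]
  5 | R B2 → L2 miss [-]
  6 | R B7 → L3 miss wb→B3 [-]
  7 | R B6 → L2 miss [-]
  8 | W B6 → L2 hit [D]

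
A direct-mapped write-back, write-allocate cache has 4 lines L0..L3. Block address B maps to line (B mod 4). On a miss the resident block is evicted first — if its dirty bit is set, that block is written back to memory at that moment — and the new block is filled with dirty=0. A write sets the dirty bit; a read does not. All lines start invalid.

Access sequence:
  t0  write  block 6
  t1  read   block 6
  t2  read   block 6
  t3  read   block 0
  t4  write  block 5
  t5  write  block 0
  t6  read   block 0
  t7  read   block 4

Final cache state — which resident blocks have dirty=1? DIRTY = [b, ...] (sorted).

0: W B6 -> L2 miss  d=D]
1: R B6 -> L2 hit  d=D]
2: R B6 -> L2 hit  d=D]
3: R B0 -> L0 miss  d=-]
4: W B5 -> L1 miss  d=D]
5: W B0 -> L0 hit  d=D]
6: R B0 -> L0 hit  d=D]
7: R B4 -> L0 miss wb->B0  d=-]

DIRTY = [5, 6]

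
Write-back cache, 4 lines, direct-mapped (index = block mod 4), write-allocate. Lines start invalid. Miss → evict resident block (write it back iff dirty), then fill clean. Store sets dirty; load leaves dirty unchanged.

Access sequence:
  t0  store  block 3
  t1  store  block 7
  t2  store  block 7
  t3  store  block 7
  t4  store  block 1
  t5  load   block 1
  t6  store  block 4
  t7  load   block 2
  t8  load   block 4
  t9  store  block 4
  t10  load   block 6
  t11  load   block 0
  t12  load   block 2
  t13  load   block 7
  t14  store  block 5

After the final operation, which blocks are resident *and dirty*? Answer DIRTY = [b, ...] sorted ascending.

  0 | W B3 → L3 miss [D]
  1 | W B7 → L3 miss wb→B3 [D]
  2 | W B7 → L3 hit [D]
  3 | W B7 → L3 hit [D]
  4 | W B1 → L1 miss [D]
  5 | R B1 → L1 hit [D]
  6 | W B4 → L0 miss [D]
  7 | R B2 → L2 miss [-]
  8 | R B4 → L0 hit [D]
  9 | W B4 → L0 hit [D]
  10 | R B6 → L2 miss [-]
  11 | R B0 → L0 miss wb→B4 [-]
  12 | R B2 → L2 miss [-]
  13 | R B7 → L3 hit [D]
  14 | W B5 → L1 miss wb→B1 [D]

DIRTY = [5, 7]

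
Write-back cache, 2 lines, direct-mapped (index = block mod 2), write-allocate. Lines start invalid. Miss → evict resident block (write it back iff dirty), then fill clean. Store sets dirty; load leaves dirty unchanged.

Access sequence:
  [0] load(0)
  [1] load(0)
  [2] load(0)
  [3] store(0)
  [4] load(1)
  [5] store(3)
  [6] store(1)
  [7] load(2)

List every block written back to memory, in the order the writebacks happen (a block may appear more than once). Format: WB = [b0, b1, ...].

  0 | R B0 → L0 miss [-]
  1 | R B0 → L0 hit [-]
  2 | R B0 → L0 hit [-]
  3 | W B0 → L0 hit [D]
  4 | R B1 → L1 miss [-]
  5 | W B3 → L1 miss [D]
  6 | W B1 → L1 miss wb→B3 [D]
  7 | R B2 → L0 miss wb→B0 [-]

WB = [3, 0]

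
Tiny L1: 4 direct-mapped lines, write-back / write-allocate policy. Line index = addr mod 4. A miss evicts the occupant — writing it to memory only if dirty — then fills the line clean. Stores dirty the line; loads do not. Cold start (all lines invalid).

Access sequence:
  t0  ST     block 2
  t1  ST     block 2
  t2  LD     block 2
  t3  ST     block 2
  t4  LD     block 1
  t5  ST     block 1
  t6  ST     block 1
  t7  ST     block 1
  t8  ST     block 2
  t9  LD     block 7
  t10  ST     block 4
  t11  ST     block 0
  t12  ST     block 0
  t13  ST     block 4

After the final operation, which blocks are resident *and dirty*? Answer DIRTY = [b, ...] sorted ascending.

0: W B2 → L2 miss [D]
1: W B2 → L2 hit [D]
2: R B2 → L2 hit [D]
3: W B2 → L2 hit [D]
4: R B1 → L1 miss [-]
5: W B1 → L1 hit [D]
6: W B1 → L1 hit [D]
7: W B1 → L1 hit [D]
8: W B2 → L2 hit [D]
9: R B7 → L3 miss [-]
10: W B4 → L0 miss [D]
11: W B0 → L0 miss wb→B4 [D]
12: W B0 → L0 hit [D]
13: W B4 → L0 miss wb→B0 [D]

DIRTY = [1, 2, 4]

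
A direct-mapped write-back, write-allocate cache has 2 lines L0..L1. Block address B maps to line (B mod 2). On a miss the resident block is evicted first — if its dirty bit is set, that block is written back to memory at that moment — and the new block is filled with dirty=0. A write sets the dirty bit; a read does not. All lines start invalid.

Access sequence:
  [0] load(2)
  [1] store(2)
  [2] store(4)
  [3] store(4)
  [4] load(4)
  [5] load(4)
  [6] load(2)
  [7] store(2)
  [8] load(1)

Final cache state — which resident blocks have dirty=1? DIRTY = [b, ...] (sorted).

DIRTY = [2]

  0 | R B2 → L0 miss [-]
  1 | W B2 → L0 hit [D]
  2 | W B4 → L0 miss wb→B2 [D]
  3 | W B4 → L0 hit [D]
  4 | R B4 → L0 hit [D]
  5 | R B4 → L0 hit [D]
  6 | R B2 → L0 miss wb→B4 [-]
  7 | W B2 → L0 hit [D]
  8 | R B1 → L1 miss [-]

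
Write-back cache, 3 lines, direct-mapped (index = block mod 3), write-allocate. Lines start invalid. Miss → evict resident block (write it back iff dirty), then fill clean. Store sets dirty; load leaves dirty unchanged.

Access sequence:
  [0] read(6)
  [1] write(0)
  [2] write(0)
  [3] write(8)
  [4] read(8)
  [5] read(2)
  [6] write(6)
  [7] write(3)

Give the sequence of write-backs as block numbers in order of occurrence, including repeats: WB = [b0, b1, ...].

WB = [8, 0, 6]

0: R B6 -> L0 miss  d=-]
1: W B0 -> L0 miss  d=D]
2: W B0 -> L0 hit  d=D]
3: W B8 -> L2 miss  d=D]
4: R B8 -> L2 hit  d=D]
5: R B2 -> L2 miss wb->B8  d=-]
6: W B6 -> L0 miss wb->B0  d=D]
7: W B3 -> L0 miss wb->B6  d=D]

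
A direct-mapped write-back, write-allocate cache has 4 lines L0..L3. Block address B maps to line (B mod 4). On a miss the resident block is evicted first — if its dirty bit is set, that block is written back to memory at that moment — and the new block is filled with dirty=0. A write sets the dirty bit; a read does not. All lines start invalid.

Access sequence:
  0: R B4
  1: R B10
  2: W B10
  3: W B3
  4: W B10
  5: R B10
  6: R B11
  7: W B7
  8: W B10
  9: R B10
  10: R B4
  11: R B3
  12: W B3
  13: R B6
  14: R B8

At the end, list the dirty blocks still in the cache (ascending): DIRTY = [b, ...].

DIRTY = [3]

0: R B4 -> L0 miss  d=-]
1: R B10 -> L2 miss  d=-]
2: W B10 -> L2 hit  d=D]
3: W B3 -> L3 miss  d=D]
4: W B10 -> L2 hit  d=D]
5: R B10 -> L2 hit  d=D]
6: R B11 -> L3 miss wb->B3  d=-]
7: W B7 -> L3 miss  d=D]
8: W B10 -> L2 hit  d=D]
9: R B10 -> L2 hit  d=D]
10: R B4 -> L0 hit  d=-]
11: R B3 -> L3 miss wb->B7  d=-]
12: W B3 -> L3 hit  d=D]
13: R B6 -> L2 miss wb->B10  d=-]
14: R B8 -> L0 miss  d=-]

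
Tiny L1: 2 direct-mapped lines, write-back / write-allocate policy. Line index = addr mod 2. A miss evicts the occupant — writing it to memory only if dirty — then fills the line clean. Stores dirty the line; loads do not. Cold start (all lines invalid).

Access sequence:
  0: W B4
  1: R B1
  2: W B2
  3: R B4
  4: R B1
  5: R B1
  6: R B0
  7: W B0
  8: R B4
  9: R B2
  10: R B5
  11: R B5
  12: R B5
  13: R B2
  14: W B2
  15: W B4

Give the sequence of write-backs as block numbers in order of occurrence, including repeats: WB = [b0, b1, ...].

WB = [4, 2, 0, 2]

0: W B4 → L0 miss [D]
1: R B1 → L1 miss [-]
2: W B2 → L0 miss wb→B4 [D]
3: R B4 → L0 miss wb→B2 [-]
4: R B1 → L1 hit [-]
5: R B1 → L1 hit [-]
6: R B0 → L0 miss [-]
7: W B0 → L0 hit [D]
8: R B4 → L0 miss wb→B0 [-]
9: R B2 → L0 miss [-]
10: R B5 → L1 miss [-]
11: R B5 → L1 hit [-]
12: R B5 → L1 hit [-]
13: R B2 → L0 hit [-]
14: W B2 → L0 hit [D]
15: W B4 → L0 miss wb→B2 [D]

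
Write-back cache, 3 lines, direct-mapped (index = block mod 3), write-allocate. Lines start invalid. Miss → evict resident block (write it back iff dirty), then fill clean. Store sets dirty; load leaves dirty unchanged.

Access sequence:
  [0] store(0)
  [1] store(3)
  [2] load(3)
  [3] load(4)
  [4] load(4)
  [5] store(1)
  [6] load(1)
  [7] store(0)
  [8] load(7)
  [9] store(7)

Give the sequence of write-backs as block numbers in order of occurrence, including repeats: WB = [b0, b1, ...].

WB = [0, 3, 1]

0: W B0 -> L0 miss  d=D]
1: W B3 -> L0 miss wb->B0  d=D]
2: R B3 -> L0 hit  d=D]
3: R B4 -> L1 miss  d=-]
4: R B4 -> L1 hit  d=-]
5: W B1 -> L1 miss  d=D]
6: R B1 -> L1 hit  d=D]
7: W B0 -> L0 miss wb->B3  d=D]
8: R B7 -> L1 miss wb->B1  d=-]
9: W B7 -> L1 hit  d=D]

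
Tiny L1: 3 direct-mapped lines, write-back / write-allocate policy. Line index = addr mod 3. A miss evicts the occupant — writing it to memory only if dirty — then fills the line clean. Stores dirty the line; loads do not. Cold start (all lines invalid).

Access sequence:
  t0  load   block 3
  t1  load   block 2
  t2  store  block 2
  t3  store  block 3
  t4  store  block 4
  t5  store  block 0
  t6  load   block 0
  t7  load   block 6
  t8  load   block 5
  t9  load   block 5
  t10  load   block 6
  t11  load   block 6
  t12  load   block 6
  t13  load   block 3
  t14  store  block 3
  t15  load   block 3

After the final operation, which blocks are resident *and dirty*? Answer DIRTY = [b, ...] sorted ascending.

0: R B3 → L0 miss [-]
1: R B2 → L2 miss [-]
2: W B2 → L2 hit [D]
3: W B3 → L0 hit [D]
4: W B4 → L1 miss [D]
5: W B0 → L0 miss wb→B3 [D]
6: R B0 → L0 hit [D]
7: R B6 → L0 miss wb→B0 [-]
8: R B5 → L2 miss wb→B2 [-]
9: R B5 → L2 hit [-]
10: R B6 → L0 hit [-]
11: R B6 → L0 hit [-]
12: R B6 → L0 hit [-]
13: R B3 → L0 miss [-]
14: W B3 → L0 hit [D]
15: R B3 → L0 hit [D]

DIRTY = [3, 4]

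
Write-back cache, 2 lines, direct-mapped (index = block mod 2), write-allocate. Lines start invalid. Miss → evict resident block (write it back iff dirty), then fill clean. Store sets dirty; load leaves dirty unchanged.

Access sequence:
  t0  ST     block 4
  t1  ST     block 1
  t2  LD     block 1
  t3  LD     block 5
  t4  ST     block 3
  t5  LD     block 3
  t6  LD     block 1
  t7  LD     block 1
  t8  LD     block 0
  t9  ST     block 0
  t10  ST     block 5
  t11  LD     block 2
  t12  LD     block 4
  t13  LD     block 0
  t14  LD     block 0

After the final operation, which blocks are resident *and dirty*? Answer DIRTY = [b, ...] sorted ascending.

0: W B4 → L0 miss [D]
1: W B1 → L1 miss [D]
2: R B1 → L1 hit [D]
3: R B5 → L1 miss wb→B1 [-]
4: W B3 → L1 miss [D]
5: R B3 → L1 hit [D]
6: R B1 → L1 miss wb→B3 [-]
7: R B1 → L1 hit [-]
8: R B0 → L0 miss wb→B4 [-]
9: W B0 → L0 hit [D]
10: W B5 → L1 miss [D]
11: R B2 → L0 miss wb→B0 [-]
12: R B4 → L0 miss [-]
13: R B0 → L0 miss [-]
14: R B0 → L0 hit [-]

DIRTY = [5]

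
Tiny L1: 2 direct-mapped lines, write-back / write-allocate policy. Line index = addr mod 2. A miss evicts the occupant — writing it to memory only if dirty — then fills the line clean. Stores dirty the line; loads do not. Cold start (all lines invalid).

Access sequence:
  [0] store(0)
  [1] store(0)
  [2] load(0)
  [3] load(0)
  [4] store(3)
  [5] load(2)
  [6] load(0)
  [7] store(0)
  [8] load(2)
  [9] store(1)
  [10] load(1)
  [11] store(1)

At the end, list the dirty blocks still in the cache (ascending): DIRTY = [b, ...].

0: W B0 → L0 miss [D]
1: W B0 → L0 hit [D]
2: R B0 → L0 hit [D]
3: R B0 → L0 hit [D]
4: W B3 → L1 miss [D]
5: R B2 → L0 miss wb→B0 [-]
6: R B0 → L0 miss [-]
7: W B0 → L0 hit [D]
8: R B2 → L0 miss wb→B0 [-]
9: W B1 → L1 miss wb→B3 [D]
10: R B1 → L1 hit [D]
11: W B1 → L1 hit [D]

DIRTY = [1]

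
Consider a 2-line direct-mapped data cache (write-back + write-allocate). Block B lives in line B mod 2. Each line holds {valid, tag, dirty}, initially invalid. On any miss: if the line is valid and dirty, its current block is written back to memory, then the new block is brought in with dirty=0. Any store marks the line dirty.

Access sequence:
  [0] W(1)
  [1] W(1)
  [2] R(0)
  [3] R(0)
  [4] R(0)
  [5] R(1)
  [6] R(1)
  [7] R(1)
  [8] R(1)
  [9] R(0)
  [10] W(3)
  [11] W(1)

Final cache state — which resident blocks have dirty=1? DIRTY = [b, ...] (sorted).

DIRTY = [1]

0: W B1 -> L1 miss  d=D]
1: W B1 -> L1 hit  d=D]
2: R B0 -> L0 miss  d=-]
3: R B0 -> L0 hit  d=-]
4: R B0 -> L0 hit  d=-]
5: R B1 -> L1 hit  d=D]
6: R B1 -> L1 hit  d=D]
7: R B1 -> L1 hit  d=D]
8: R B1 -> L1 hit  d=D]
9: R B0 -> L0 hit  d=-]
10: W B3 -> L1 miss wb->B1  d=D]
11: W B1 -> L1 miss wb->B3  d=D]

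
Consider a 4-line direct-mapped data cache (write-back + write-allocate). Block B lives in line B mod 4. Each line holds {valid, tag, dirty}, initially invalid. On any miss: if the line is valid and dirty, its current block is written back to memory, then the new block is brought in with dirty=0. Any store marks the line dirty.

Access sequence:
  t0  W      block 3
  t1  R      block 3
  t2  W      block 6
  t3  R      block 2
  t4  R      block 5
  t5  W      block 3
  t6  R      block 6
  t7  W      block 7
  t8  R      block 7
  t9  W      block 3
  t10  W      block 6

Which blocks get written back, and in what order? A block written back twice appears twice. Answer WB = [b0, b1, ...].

0: W B3 → L3 miss [D]
1: R B3 → L3 hit [D]
2: W B6 → L2 miss [D]
3: R B2 → L2 miss wb→B6 [-]
4: R B5 → L1 miss [-]
5: W B3 → L3 hit [D]
6: R B6 → L2 miss [-]
7: W B7 → L3 miss wb→B3 [D]
8: R B7 → L3 hit [D]
9: W B3 → L3 miss wb→B7 [D]
10: W B6 → L2 hit [D]

WB = [6, 3, 7]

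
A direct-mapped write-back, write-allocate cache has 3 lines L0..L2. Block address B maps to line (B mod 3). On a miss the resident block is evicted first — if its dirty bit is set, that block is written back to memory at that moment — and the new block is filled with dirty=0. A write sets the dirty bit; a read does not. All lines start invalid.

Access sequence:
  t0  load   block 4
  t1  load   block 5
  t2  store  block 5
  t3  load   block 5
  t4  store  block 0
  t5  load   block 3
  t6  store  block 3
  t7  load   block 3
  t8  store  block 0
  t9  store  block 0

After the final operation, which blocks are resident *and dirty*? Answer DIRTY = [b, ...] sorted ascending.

DIRTY = [0, 5]

  0 | R B4 → L1 miss [-]
  1 | R B5 → L2 miss [-]
  2 | W B5 → L2 hit [D]
  3 | R B5 → L2 hit [D]
  4 | W B0 → L0 miss [D]
  5 | R B3 → L0 miss wb→B0 [-]
  6 | W B3 → L0 hit [D]
  7 | R B3 → L0 hit [D]
  8 | W B0 → L0 miss wb→B3 [D]
  9 | W B0 → L0 hit [D]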